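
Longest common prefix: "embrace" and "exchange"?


Word 1: "embrace"
Word 2: "exchange"
Comparing from start:
  Pos 0: 'e' == 'e'
  Pos 1: 'm' != 'x' (stop)
LCP = "e" (length 1)


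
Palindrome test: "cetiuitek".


Word: "cetiuitek"
Reversed: "ketiuitec"
Forward == Backward? cetiuitek != ketiuitec
Palindrome = No


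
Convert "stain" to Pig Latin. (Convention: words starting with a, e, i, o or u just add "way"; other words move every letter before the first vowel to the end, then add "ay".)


Word: "stain"
Starts with consonant(s) → move to end, add 'ay'
Consonant cluster: "st"
Pig Latin = "ainstay"


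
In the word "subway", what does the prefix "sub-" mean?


Prefix: sub-
Example: subway (sub- + way)
Meaning = under / below


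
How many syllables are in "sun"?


Word: "sun"
Syllable breakdown: sun
Counting: 1 part
= 1 syllable


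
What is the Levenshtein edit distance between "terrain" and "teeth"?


Word 1: "terrain" (length 7)
Word 2: "teeth" (length 5)
One optimal edit sequence (insert/delete/substitute each cost 1):
  1. keep 't'
  2. keep 'e'
  3. delete 'r'  (+1)
  4. delete 'r'  (+1)
  5. substitute 'a' -> 'e'  (+1)
  6. substitute 'i' -> 't'  (+1)
  7. substitute 'n' -> 'h'  (+1)
Total edit operations: 5
Edit distance = 5


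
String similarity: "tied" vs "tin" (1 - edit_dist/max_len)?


Word 1: "tied" (length 4)
Word 2: "tin" (length 3)
One optimal edit sequence:
  1. keep 't'
  2. keep 'i'
  3. delete 'e'  (+1)
  4. substitute 'd' -> 'n'  (+1)
Edit distance = 2
Max length = max(4, 3) = 4
Similarity = 1 - 2/4
= 0.5000


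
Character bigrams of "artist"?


Word: "artist" (length 6)
Number of bigrams = 6 - 2 + 1 = 5
  Position 0: "ar"
  Position 1: "rt"
  Position 2: "ti"
  Position 3: "is"
  Position 4: "st"
Bigrams = "ar", "rt", "ti", "is", "st"


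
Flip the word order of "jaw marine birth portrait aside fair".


Original: "jaw marine birth portrait aside fair"
Words (1..n): jaw | marine | birth | portrait | aside | fair
Reversed (n..1): fair | aside | portrait | birth | marine | jaw
Result = "fair aside portrait birth marine jaw"


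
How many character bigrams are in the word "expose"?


Word: "expose" (length 6)
Number of 2-grams = length - 2 + 1 = 6 - 2 + 1
= 5


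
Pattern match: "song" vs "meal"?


Pattern of "song": [0, 1, 2, 3]
Pattern of "meal": [0, 1, 2, 3]
Patterns match
Same pattern = Yes


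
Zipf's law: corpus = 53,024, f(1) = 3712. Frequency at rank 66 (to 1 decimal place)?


Zipf's law: f(r) = f(1) / r
f(1) = 3712
f(66) = 3712 / 66
= 56.2 occurrences


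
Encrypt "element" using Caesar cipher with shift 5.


Word: "element"
Shift: 5
Each letter → (letter + shift) mod 26:
  'e' (4) + 5 = 9 → 'j'
  'l' (11) + 5 = 16 → 'q'
  'e' (4) + 5 = 9 → 'j'
  'm' (12) + 5 = 17 → 'r'
  'e' (4) + 5 = 9 → 'j'
  'n' (13) + 5 = 18 → 's'
  't' (19) + 5 = 24 → 'y'
Result = "jqjrjsy"


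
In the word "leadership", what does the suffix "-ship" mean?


Suffix: -ship
Example: leadership (leader + -ship)
Meaning = state / position


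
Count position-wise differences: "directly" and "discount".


Comparing character by character (same length = 8):
  Pos 0: 'd' vs 'd' =
  Pos 1: 'i' vs 'i' =
  Pos 2: 'r' vs 's' !=
  Pos 3: 'e' vs 'c' !=
  Pos 4: 'c' vs 'o' !=
  Pos 5: 't' vs 'u' !=
  Pos 6: 'l' vs 'n' !=
  Pos 7: 'y' vs 't' !=
Hamming distance = 6


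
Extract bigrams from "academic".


Word: "academic" (length 8)
Number of bigrams = 8 - 2 + 1 = 7
  Position 0: "ac"
  Position 1: "ca"
  Position 2: "ad"
  Position 3: "de"
  Position 4: "em"
  Position 5: "mi"
  Position 6: "ic"
Bigrams = "ac", "ca", "ad", "de", "em", "mi", "ic"


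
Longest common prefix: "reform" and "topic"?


Word 1: "reform"
Word 2: "topic"
Comparing from start:
  Pos 0: 'r' != 't' (stop)
LCP = "" (length 0)


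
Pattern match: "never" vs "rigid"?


Pattern of "never": [0, 1, 2, 1, 3]
Pattern of "rigid": [0, 1, 2, 1, 3]
Patterns match
Same pattern = Yes


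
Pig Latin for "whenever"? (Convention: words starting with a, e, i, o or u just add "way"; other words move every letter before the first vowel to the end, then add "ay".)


Word: "whenever"
Starts with consonant(s) → move to end, add 'ay'
Consonant cluster: "wh"
Pig Latin = "eneverwhay"


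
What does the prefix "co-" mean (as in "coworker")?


Prefix: co-
Example: coworker (co- + worker)
Meaning = together


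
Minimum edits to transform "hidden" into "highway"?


Word 1: "hidden" (length 6)
Word 2: "highway" (length 7)
One optimal edit sequence (insert/delete/substitute each cost 1):
  1. keep 'h'
  2. keep 'i'
  3. insert 'g'  (+1)
  4. substitute 'd' -> 'h'  (+1)
  5. substitute 'd' -> 'w'  (+1)
  6. substitute 'e' -> 'a'  (+1)
  7. substitute 'n' -> 'y'  (+1)
Total edit operations: 5
Edit distance = 5


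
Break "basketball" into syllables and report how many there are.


Word: "basketball"
Syllable breakdown: bas · ket · ball
Counting: 3 parts
= 3 syllables


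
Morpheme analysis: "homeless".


Word: "homeless"
Morphemes: home + -less
Each morpheme carries meaning
= 2 morphemes


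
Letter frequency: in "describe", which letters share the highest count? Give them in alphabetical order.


Word: "describe"
Letter counts:
  'b': 1
  'c': 1
  'd': 1
  'e': 2
  'i': 1
  'r': 1
  's': 1
Maximum count = 2
Most frequent = 'e' (2 times each)


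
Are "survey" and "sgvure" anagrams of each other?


Word 1: "survey" → sorted: ersuvy
Word 2: "sgvure" → sorted: egrsuv
Same letters? ersuvy != egrsuv
Anagram = No


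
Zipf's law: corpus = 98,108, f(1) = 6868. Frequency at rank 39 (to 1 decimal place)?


Zipf's law: f(r) = f(1) / r
f(1) = 6868
f(39) = 6868 / 39
= 176.1 occurrences


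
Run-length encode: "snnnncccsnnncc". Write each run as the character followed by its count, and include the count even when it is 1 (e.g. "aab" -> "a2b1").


String: "snnnncccsnnncc"
Scanning for consecutive runs:
  's' x 1
  'n' x 4
  'c' x 3
  's' x 1
  'n' x 3
  'c' x 2
RLE = "s1n4c3s1n3c2"


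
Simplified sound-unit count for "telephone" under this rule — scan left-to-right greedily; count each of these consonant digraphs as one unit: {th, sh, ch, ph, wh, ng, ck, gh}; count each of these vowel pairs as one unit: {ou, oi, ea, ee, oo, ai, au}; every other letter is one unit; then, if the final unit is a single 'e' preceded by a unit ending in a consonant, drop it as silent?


Word: "telephone" (9 letters)
Left-to-right scan:
  [1] 't' (letter)
  [2] 'e' (letter)
  [3] 'l' (letter)
  [4] 'e' (letter)
  [5] 'ph' (digraph)
  [6] 'o' (letter)
  [7] 'n' (letter)
  [8] 'e' (letter)
Units from scan: 8
Final unit is 'e' after a consonant -> drop as silent (-1)
Sound units = 7 units


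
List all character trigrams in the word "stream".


Word: "stream" (length 6)
Number of trigrams = 6 - 3 + 1 = 4
  Position 0: "str"
  Position 1: "tre"
  Position 2: "rea"
  Position 3: "eam"
Trigrams = "str", "tre", "rea", "eam"


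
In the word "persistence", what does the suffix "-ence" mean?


Suffix: -ence
Example: persistence = persist + -ence
Meaning = state of


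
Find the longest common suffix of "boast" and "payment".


Word 1: "boast"
Word 2: "payment"
Comparing from end:
  Pos -1: 't' == 't'
  Pos -2: 's' != 'n' (stop)
LCS = "t" (length 1)


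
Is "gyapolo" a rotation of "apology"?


Word: "apology", Candidate: "gyapolo"
Method: check if candidate is substring of word+word
"apologyapology" contains "gyapolo"? Yes
Is rotation = Yes


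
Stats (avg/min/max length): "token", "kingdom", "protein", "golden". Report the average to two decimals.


Lengths: "token"=5, "kingdom"=7, "protein"=7, "golden"=6
Sum = 25, Count = 4
Average = 25/4 = 6.25
= avg=6.25, min=5, max=7


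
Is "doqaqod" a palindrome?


Word: "doqaqod"
Reversed: "doqaqod"
Forward == Backward? doqaqod == doqaqod
Palindrome = Yes


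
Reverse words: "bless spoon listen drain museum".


Original: "bless spoon listen drain museum"
Words (1..n): bless | spoon | listen | drain | museum
Reversed (n..1): museum | drain | listen | spoon | bless
Result = "museum drain listen spoon bless"


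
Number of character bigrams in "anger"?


Word: "anger" (length 5)
Number of 2-grams = length - 2 + 1 = 5 - 2 + 1
= 4


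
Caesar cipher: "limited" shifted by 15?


Word: "limited"
Shift: 15
Each letter → (letter + shift) mod 26:
  'l' (11) + 15 = 0 → 'a'
  'i' (8) + 15 = 23 → 'x'
  'm' (12) + 15 = 1 → 'b'
  'i' (8) + 15 = 23 → 'x'
  't' (19) + 15 = 8 → 'i'
  'e' (4) + 15 = 19 → 't'
  'd' (3) + 15 = 18 → 's'
Result = "axbxits"


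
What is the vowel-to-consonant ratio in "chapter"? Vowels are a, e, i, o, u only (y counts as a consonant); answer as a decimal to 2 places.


Word: "chapter"
Vowels (a,e,i,o,u): 2
Consonants: 5
Ratio = 2/5
= 0.40


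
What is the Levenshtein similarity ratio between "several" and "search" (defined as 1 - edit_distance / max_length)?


Word 1: "several" (length 7)
Word 2: "search" (length 6)
One optimal edit sequence:
  1. keep 's'
  2. keep 'e'
  3. delete 'v'  (+1)
  4. substitute 'e' -> 'a'  (+1)
  5. keep 'r'
  6. substitute 'a' -> 'c'  (+1)
  7. substitute 'l' -> 'h'  (+1)
Edit distance = 4
Max length = max(7, 6) = 7
Similarity = 1 - 4/7
= 0.4286


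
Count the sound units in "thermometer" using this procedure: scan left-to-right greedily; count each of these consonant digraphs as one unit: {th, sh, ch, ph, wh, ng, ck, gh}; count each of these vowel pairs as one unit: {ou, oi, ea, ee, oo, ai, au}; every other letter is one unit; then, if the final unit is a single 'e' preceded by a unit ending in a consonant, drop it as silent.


Word: "thermometer" (11 letters)
Left-to-right scan:
  [1] 'th' (digraph)
  [2] 'e' (letter)
  [3] 'r' (letter)
  [4] 'm' (letter)
  [5] 'o' (letter)
  [6] 'm' (letter)
  [7] 'e' (letter)
  [8] 't' (letter)
  [9] 'e' (letter)
  [10] 'r' (letter)
Units from scan: 10
Sound units = 10 units


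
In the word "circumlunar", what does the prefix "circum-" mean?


Prefix: circum-
Example: circumlunar = circum- + lunar
Meaning = around


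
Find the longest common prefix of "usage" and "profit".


Word 1: "usage"
Word 2: "profit"
Comparing from start:
  Pos 0: 'u' != 'p' (stop)
LCP = "" (length 0)


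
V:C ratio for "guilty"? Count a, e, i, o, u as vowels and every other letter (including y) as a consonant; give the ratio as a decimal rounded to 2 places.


Word: "guilty"
Vowels (a,e,i,o,u): 2
Consonants: 4
Ratio = 2/4
= 0.50


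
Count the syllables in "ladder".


Word: "ladder"
Syllable breakdown: lad-der
Counting: 2 parts
= 2 syllables


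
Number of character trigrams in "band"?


Word: "band" (length 4)
Number of 3-grams = length - 3 + 1 = 4 - 3 + 1
= 2


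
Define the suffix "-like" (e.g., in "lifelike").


Suffix: -like
As in: lifelike -> life + -like
Meaning = resembling


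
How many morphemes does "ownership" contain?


Word: "ownership"
Morphemes: own + -er + -ship
Each morpheme carries meaning
= 3 morphemes


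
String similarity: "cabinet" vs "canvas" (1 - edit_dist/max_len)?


Word 1: "cabinet" (length 7)
Word 2: "canvas" (length 6)
One optimal edit sequence:
  1. keep 'c'
  2. keep 'a'
  3. delete 'b'  (+1)
  4. substitute 'i' -> 'n'  (+1)
  5. substitute 'n' -> 'v'  (+1)
  6. substitute 'e' -> 'a'  (+1)
  7. substitute 't' -> 's'  (+1)
Edit distance = 5
Max length = max(7, 6) = 7
Similarity = 1 - 5/7
= 0.2857


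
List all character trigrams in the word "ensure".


Word: "ensure" (length 6)
Number of trigrams = 6 - 3 + 1 = 4
  Position 0: "ens"
  Position 1: "nsu"
  Position 2: "sur"
  Position 3: "ure"
Trigrams = "ens", "nsu", "sur", "ure"


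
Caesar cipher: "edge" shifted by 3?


Word: "edge"
Shift: 3
Each letter → (letter + shift) mod 26:
  'e' (4) + 3 = 7 → 'h'
  'd' (3) + 3 = 6 → 'g'
  'g' (6) + 3 = 9 → 'j'
  'e' (4) + 3 = 7 → 'h'
Result = "hgjh"


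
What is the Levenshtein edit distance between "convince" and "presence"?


Word 1: "convince" (length 8)
Word 2: "presence" (length 8)
One optimal edit sequence (insert/delete/substitute each cost 1):
  1. substitute 'c' -> 'p'  (+1)
  2. substitute 'o' -> 'r'  (+1)
  3. substitute 'n' -> 'e'  (+1)
  4. substitute 'v' -> 's'  (+1)
  5. substitute 'i' -> 'e'  (+1)
  6. keep 'n'
  7. keep 'c'
  8. keep 'e'
Total edit operations: 5
Edit distance = 5


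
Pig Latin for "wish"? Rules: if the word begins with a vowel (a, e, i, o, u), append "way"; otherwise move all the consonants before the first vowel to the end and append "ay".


Word: "wish"
Starts with consonant(s) → move to end, add 'ay'
Consonant cluster: "w"
Pig Latin = "ishway"


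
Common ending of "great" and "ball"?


Word 1: "great"
Word 2: "ball"
Comparing from end:
  Pos -1: 't' != 'l' (stop)
LCS = "" (length 0)


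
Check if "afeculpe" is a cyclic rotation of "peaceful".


Word: "peaceful", Candidate: "afeculpe"
Method: check if candidate is substring of word+word
"peacefulpeaceful" contains "afeculpe"? No
Is rotation = No


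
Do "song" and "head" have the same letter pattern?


Pattern of "song": [0, 1, 2, 3]
Pattern of "head": [0, 1, 2, 3]
Patterns match
Same pattern = Yes


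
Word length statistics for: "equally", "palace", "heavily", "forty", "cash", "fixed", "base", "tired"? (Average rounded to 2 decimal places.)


Lengths: "equally"=7, "palace"=6, "heavily"=7, "forty"=5, "cash"=4, "fixed"=5, "base"=4, "tired"=5
Sum = 43, Count = 8
Average = 43/8 = 5.38
= avg=5.38, min=4, max=7


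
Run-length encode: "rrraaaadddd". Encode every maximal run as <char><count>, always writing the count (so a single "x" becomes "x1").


String: "rrraaaadddd"
Scanning for consecutive runs:
  'r' x 3
  'a' x 4
  'd' x 4
RLE = "r3a4d4"


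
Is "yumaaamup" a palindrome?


Word: "yumaaamup"
Reversed: "pumaaamuy"
Forward == Backward? yumaaamup != pumaaamuy
Palindrome = No


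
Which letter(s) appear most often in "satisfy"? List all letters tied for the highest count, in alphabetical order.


Word: "satisfy"
Letter counts:
  'a': 1
  'f': 1
  'i': 1
  's': 2
  't': 1
  'y': 1
Maximum count = 2
Most frequent = 's' (2 times each)


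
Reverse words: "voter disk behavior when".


Original: "voter disk behavior when"
Words (1..n): voter | disk | behavior | when
Reversed (n..1): when | behavior | disk | voter
Result = "when behavior disk voter"


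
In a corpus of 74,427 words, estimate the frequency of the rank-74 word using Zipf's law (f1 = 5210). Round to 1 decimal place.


Zipf's law: f(r) = f(1) / r
f(1) = 5210
f(74) = 5210 / 74
= 70.4 occurrences


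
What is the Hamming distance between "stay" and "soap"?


Comparing character by character (same length = 4):
  Pos 0: 's' vs 's' =
  Pos 1: 't' vs 'o' !=
  Pos 2: 'a' vs 'a' =
  Pos 3: 'y' vs 'p' !=
Hamming distance = 2


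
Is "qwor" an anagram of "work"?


Word 1: "work" → sorted: korw
Word 2: "qwor" → sorted: oqrw
Same letters? korw != oqrw
Anagram = No


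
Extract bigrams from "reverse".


Word: "reverse" (length 7)
Number of bigrams = 7 - 2 + 1 = 6
  Position 0: "re"
  Position 1: "ev"
  Position 2: "ve"
  Position 3: "er"
  Position 4: "rs"
  Position 5: "se"
Bigrams = "re", "ev", "ve", "er", "rs", "se"


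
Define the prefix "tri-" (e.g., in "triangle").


Prefix: tri-
Example: triangle = tri- + angle
Meaning = three


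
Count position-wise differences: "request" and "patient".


Comparing character by character (same length = 7):
  Pos 0: 'r' vs 'p' !=
  Pos 1: 'e' vs 'a' !=
  Pos 2: 'q' vs 't' !=
  Pos 3: 'u' vs 'i' !=
  Pos 4: 'e' vs 'e' =
  Pos 5: 's' vs 'n' !=
  Pos 6: 't' vs 't' =
Hamming distance = 5


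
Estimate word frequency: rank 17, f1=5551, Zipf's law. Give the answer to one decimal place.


Zipf's law: f(r) = f(1) / r
f(1) = 5551
f(17) = 5551 / 17
= 326.5 occurrences


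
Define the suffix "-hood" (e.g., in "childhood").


Suffix: -hood
Example: childhood (child + -hood)
Meaning = state / condition


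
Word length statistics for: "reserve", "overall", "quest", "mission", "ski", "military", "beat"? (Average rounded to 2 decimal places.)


Lengths: "reserve"=7, "overall"=7, "quest"=5, "mission"=7, "ski"=3, "military"=8, "beat"=4
Sum = 41, Count = 7
Average = 41/7 = 5.86
= avg=5.86, min=3, max=8


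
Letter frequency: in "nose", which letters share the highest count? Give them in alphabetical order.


Word: "nose"
Letter counts:
  'e': 1
  'n': 1
  'o': 1
  's': 1
Maximum count = 1
Most frequent = 'e', 'n', 'o', 's' (1 time each)


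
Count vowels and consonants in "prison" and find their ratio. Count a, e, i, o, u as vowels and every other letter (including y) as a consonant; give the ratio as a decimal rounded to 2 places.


Word: "prison"
Vowels (a,e,i,o,u): 2
Consonants: 4
Ratio = 2/4
= 0.50


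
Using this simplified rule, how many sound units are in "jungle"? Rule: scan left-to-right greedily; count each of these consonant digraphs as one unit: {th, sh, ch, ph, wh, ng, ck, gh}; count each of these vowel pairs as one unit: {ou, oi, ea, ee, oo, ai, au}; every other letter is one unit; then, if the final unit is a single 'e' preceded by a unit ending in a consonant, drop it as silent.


Word: "jungle" (6 letters)
Left-to-right scan:
  1. 'j' (letter)
  2. 'u' (letter)
  3. 'ng' (digraph)
  4. 'l' (letter)
  5. 'e' (letter)
Units from scan: 5
Final unit is 'e' after a consonant -> drop as silent (-1)
Sound units = 4 units


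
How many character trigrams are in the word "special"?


Word: "special" (length 7)
Number of 3-grams = length - 3 + 1 = 7 - 3 + 1
= 5


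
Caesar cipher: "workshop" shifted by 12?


Word: "workshop"
Shift: 12
Each letter → (letter + shift) mod 26:
  'w' (22) + 12 = 8 → 'i'
  'o' (14) + 12 = 0 → 'a'
  'r' (17) + 12 = 3 → 'd'
  'k' (10) + 12 = 22 → 'w'
  's' (18) + 12 = 4 → 'e'
  'h' (7) + 12 = 19 → 't'
  'o' (14) + 12 = 0 → 'a'
  'p' (15) + 12 = 1 → 'b'
Result = "iadwetab"


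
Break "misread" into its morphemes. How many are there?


Word: "misread"
Morphemes: mis- + read
Each morpheme carries meaning
= 2 morphemes


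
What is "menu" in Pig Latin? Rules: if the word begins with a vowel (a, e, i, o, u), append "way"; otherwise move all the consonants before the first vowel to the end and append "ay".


Word: "menu"
Starts with consonant(s) → move to end, add 'ay'
Consonant cluster: "m"
Pig Latin = "enumay"


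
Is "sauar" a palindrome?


Word: "sauar"
Reversed: "rauas"
Forward == Backward? sauar != rauas
Palindrome = No


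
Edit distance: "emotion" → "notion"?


Word 1: "emotion" (length 7)
Word 2: "notion" (length 6)
One optimal edit sequence (insert/delete/substitute each cost 1):
  1. delete 'e'  (+1)
  2. substitute 'm' -> 'n'  (+1)
  3. keep 'o'
  4. keep 't'
  5. keep 'i'
  6. keep 'o'
  7. keep 'n'
Total edit operations: 2
Edit distance = 2


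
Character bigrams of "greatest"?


Word: "greatest" (length 8)
Number of bigrams = 8 - 2 + 1 = 7
  Position 0: "gr"
  Position 1: "re"
  Position 2: "ea"
  Position 3: "at"
  Position 4: "te"
  Position 5: "es"
  Position 6: "st"
Bigrams = "gr", "re", "ea", "at", "te", "es", "st"


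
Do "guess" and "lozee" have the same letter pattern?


Pattern of "guess": [0, 1, 2, 3, 3]
Pattern of "lozee": [0, 1, 2, 3, 3]
Patterns match
Same pattern = Yes


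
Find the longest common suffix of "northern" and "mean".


Word 1: "northern"
Word 2: "mean"
Comparing from end:
  Pos -1: 'n' == 'n'
  Pos -2: 'r' != 'a' (stop)
LCS = "n" (length 1)


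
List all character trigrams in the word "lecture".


Word: "lecture" (length 7)
Number of trigrams = 7 - 3 + 1 = 5
  Position 0: "lec"
  Position 1: "ect"
  Position 2: "ctu"
  Position 3: "tur"
  Position 4: "ure"
Trigrams = "lec", "ect", "ctu", "tur", "ure"


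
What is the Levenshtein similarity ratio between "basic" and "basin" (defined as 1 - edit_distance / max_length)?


Word 1: "basic" (length 5)
Word 2: "basin" (length 5)
One optimal edit sequence:
  1. keep 'b'
  2. keep 'a'
  3. keep 's'
  4. keep 'i'
  5. substitute 'c' -> 'n'  (+1)
Edit distance = 1
Max length = max(5, 5) = 5
Similarity = 1 - 1/5
= 0.8000


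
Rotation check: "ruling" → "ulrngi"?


Word: "ruling", Candidate: "ulrngi"
Method: check if candidate is substring of word+word
"rulingruling" contains "ulrngi"? No
Is rotation = No


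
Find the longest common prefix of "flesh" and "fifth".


Word 1: "flesh"
Word 2: "fifth"
Comparing from start:
  Pos 0: 'f' == 'f'
  Pos 1: 'l' != 'i' (stop)
LCP = "f" (length 1)


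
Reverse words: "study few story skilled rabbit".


Original: "study few story skilled rabbit"
Words (1..n): study | few | story | skilled | rabbit
Reversed (n..1): rabbit | skilled | story | few | study
Result = "rabbit skilled story few study"


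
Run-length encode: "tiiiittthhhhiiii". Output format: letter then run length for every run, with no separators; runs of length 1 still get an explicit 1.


String: "tiiiittthhhhiiii"
Scanning for consecutive runs:
  't' x 1
  'i' x 4
  't' x 3
  'h' x 4
  'i' x 4
RLE = "t1i4t3h4i4"


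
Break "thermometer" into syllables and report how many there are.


Word: "thermometer"
Syllable breakdown: ther / mom / e / ter
Counting: 4 parts
= 4 syllables


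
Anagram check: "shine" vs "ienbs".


Word 1: "shine" → sorted: ehins
Word 2: "ienbs" → sorted: beins
Same letters? ehins != beins
Anagram = No


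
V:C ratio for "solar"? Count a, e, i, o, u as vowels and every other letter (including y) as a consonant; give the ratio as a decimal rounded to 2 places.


Word: "solar"
Vowels (a,e,i,o,u): 2
Consonants: 3
Ratio = 2/3
= 0.67


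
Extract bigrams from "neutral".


Word: "neutral" (length 7)
Number of bigrams = 7 - 2 + 1 = 6
  Position 0: "ne"
  Position 1: "eu"
  Position 2: "ut"
  Position 3: "tr"
  Position 4: "ra"
  Position 5: "al"
Bigrams = "ne", "eu", "ut", "tr", "ra", "al"


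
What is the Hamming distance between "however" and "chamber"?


Comparing character by character (same length = 7):
  Pos 0: 'h' vs 'c' !=
  Pos 1: 'o' vs 'h' !=
  Pos 2: 'w' vs 'a' !=
  Pos 3: 'e' vs 'm' !=
  Pos 4: 'v' vs 'b' !=
  Pos 5: 'e' vs 'e' =
  Pos 6: 'r' vs 'r' =
Hamming distance = 5


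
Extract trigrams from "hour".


Word: "hour" (length 4)
Number of trigrams = 4 - 3 + 1 = 2
  Position 0: "hou"
  Position 1: "our"
Trigrams = "hou", "our"


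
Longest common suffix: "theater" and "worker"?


Word 1: "theater"
Word 2: "worker"
Comparing from end:
  Pos -1: 'r' == 'r'
  Pos -2: 'e' == 'e'
  Pos -3: 't' != 'k' (stop)
LCS = "er" (length 2)


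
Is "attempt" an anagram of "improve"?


Word 1: "improve" → sorted: eimoprv
Word 2: "attempt" → sorted: aempttt
Same letters? eimoprv != aempttt
Anagram = No


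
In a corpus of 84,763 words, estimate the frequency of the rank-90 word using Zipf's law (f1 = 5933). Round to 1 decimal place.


Zipf's law: f(r) = f(1) / r
f(1) = 5933
f(90) = 5933 / 90
= 65.9 occurrences


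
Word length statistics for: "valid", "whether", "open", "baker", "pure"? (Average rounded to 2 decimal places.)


Lengths: "valid"=5, "whether"=7, "open"=4, "baker"=5, "pure"=4
Sum = 25, Count = 5
Average = 25/5 = 5.00
= avg=5.00, min=4, max=7


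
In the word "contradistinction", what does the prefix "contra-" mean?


Prefix: contra-
Example: contradistinction = contra- + distinction
Meaning = against


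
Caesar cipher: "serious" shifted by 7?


Word: "serious"
Shift: 7
Each letter → (letter + shift) mod 26:
  's' (18) + 7 = 25 → 'z'
  'e' (4) + 7 = 11 → 'l'
  'r' (17) + 7 = 24 → 'y'
  'i' (8) + 7 = 15 → 'p'
  'o' (14) + 7 = 21 → 'v'
  'u' (20) + 7 = 1 → 'b'
  's' (18) + 7 = 25 → 'z'
Result = "zlypvbz"


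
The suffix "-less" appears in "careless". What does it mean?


Suffix: -less
Example: careless (care + -less)
Meaning = without


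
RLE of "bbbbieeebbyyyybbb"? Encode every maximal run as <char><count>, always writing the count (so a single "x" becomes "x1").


String: "bbbbieeebbyyyybbb"
Scanning for consecutive runs:
  'b' x 4
  'i' x 1
  'e' x 3
  'b' x 2
  'y' x 4
  'b' x 3
RLE = "b4i1e3b2y4b3"


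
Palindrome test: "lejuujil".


Word: "lejuujil"
Reversed: "lijuujel"
Forward == Backward? lejuujil != lijuujel
Palindrome = No


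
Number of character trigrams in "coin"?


Word: "coin" (length 4)
Number of 3-grams = length - 3 + 1 = 4 - 3 + 1
= 2


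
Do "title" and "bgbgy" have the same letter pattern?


Pattern of "title": [0, 1, 0, 2, 3]
Pattern of "bgbgy": [0, 1, 0, 1, 2]
Patterns do not match
Same pattern = No


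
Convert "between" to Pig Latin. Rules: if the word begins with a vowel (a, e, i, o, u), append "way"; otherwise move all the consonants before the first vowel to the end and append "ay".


Word: "between"
Starts with consonant(s) → move to end, add 'ay'
Consonant cluster: "b"
Pig Latin = "etweenbay"


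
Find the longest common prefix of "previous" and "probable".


Word 1: "previous"
Word 2: "probable"
Comparing from start:
  Pos 0: 'p' == 'p'
  Pos 1: 'r' == 'r'
  Pos 2: 'e' != 'o' (stop)
LCP = "pr" (length 2)


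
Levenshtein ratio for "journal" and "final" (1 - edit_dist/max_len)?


Word 1: "journal" (length 7)
Word 2: "final" (length 5)
One optimal edit sequence:
  1. delete 'j'  (+1)
  2. delete 'o'  (+1)
  3. substitute 'u' -> 'f'  (+1)
  4. substitute 'r' -> 'i'  (+1)
  5. keep 'n'
  6. keep 'a'
  7. keep 'l'
Edit distance = 4
Max length = max(7, 5) = 7
Similarity = 1 - 4/7
= 0.4286


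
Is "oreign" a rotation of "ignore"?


Word: "ignore", Candidate: "oreign"
Method: check if candidate is substring of word+word
"ignoreignore" contains "oreign"? Yes
Is rotation = Yes


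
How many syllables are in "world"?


Word: "world"
Syllable breakdown: world
Counting: 1 part
= 1 syllable


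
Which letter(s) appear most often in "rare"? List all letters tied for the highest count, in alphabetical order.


Word: "rare"
Letter counts:
  'a': 1
  'e': 1
  'r': 2
Maximum count = 2
Most frequent = 'r' (2 times each)


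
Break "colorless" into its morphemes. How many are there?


Word: "colorless"
Morphemes: color / -less
Each morpheme carries meaning
= 2 morphemes


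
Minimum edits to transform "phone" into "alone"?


Word 1: "phone" (length 5)
Word 2: "alone" (length 5)
One optimal edit sequence (insert/delete/substitute each cost 1):
  1. substitute 'p' -> 'a'  (+1)
  2. substitute 'h' -> 'l'  (+1)
  3. keep 'o'
  4. keep 'n'
  5. keep 'e'
Total edit operations: 2
Edit distance = 2


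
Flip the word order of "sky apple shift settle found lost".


Original: "sky apple shift settle found lost"
Words (1..n): sky | apple | shift | settle | found | lost
Reversed (n..1): lost | found | settle | shift | apple | sky
Result = "lost found settle shift apple sky"


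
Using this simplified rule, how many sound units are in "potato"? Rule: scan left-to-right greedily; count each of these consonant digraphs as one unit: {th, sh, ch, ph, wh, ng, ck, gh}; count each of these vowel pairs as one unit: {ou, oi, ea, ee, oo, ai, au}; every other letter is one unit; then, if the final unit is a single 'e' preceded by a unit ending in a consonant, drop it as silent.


Word: "potato" (6 letters)
Left-to-right scan:
  (1) 'p' (letter)
  (2) 'o' (letter)
  (3) 't' (letter)
  (4) 'a' (letter)
  (5) 't' (letter)
  (6) 'o' (letter)
Units from scan: 6
Sound units = 6 units


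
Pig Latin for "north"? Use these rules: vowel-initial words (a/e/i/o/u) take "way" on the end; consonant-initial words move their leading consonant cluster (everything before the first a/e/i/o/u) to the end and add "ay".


Word: "north"
Starts with consonant(s) → move to end, add 'ay'
Consonant cluster: "n"
Pig Latin = "orthnay"


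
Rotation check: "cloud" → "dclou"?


Word: "cloud", Candidate: "dclou"
Method: check if candidate is substring of word+word
"cloudcloud" contains "dclou"? Yes
Is rotation = Yes


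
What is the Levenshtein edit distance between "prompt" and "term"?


Word 1: "prompt" (length 6)
Word 2: "term" (length 4)
One optimal edit sequence (insert/delete/substitute each cost 1):
  1. substitute 'p' -> 't'  (+1)
  2. substitute 'r' -> 'e'  (+1)
  3. substitute 'o' -> 'r'  (+1)
  4. keep 'm'
  5. delete 'p'  (+1)
  6. delete 't'  (+1)
Total edit operations: 5
Edit distance = 5


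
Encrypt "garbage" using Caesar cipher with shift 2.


Word: "garbage"
Shift: 2
Each letter → (letter + shift) mod 26:
  'g' (6) + 2 = 8 → 'i'
  'a' (0) + 2 = 2 → 'c'
  'r' (17) + 2 = 19 → 't'
  'b' (1) + 2 = 3 → 'd'
  'a' (0) + 2 = 2 → 'c'
  'g' (6) + 2 = 8 → 'i'
  'e' (4) + 2 = 6 → 'g'
Result = "ictdcig"


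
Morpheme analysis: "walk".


Word: "walk"
Morphemes: walk
Each morpheme carries meaning
= 1 morpheme


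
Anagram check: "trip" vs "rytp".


Word 1: "trip" → sorted: iprt
Word 2: "rytp" → sorted: prty
Same letters? iprt != prty
Anagram = No


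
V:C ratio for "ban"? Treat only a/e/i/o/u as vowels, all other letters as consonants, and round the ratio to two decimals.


Word: "ban"
Vowels (a,e,i,o,u): 1
Consonants: 2
Ratio = 1/2
= 0.50


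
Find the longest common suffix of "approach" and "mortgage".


Word 1: "approach"
Word 2: "mortgage"
Comparing from end:
  Pos -1: 'h' != 'e' (stop)
LCS = "" (length 0)


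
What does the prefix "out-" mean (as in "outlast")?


Prefix: out-
As in: outlast -> out- + last
Meaning = surpass


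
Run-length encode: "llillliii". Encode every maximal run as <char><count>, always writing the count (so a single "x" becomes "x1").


String: "llillliii"
Scanning for consecutive runs:
  'l' x 2
  'i' x 1
  'l' x 3
  'i' x 3
RLE = "l2i1l3i3"


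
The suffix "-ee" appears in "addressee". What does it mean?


Suffix: -ee
As in: addressee -> address + -ee
Meaning = one who receives


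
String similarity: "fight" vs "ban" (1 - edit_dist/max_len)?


Word 1: "fight" (length 5)
Word 2: "ban" (length 3)
One optimal edit sequence:
  1. delete 'f'  (+1)
  2. delete 'i'  (+1)
  3. substitute 'g' -> 'b'  (+1)
  4. substitute 'h' -> 'a'  (+1)
  5. substitute 't' -> 'n'  (+1)
Edit distance = 5
Max length = max(5, 3) = 5
Similarity = 1 - 5/5
= 0.0000


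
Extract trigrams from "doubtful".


Word: "doubtful" (length 8)
Number of trigrams = 8 - 3 + 1 = 6
  Position 0: "dou"
  Position 1: "oub"
  Position 2: "ubt"
  Position 3: "btf"
  Position 4: "tfu"
  Position 5: "ful"
Trigrams = "dou", "oub", "ubt", "btf", "tfu", "ful"


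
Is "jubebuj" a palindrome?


Word: "jubebuj"
Reversed: "jubebuj"
Forward == Backward? jubebuj == jubebuj
Palindrome = Yes


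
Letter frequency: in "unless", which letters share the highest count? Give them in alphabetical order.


Word: "unless"
Letter counts:
  'e': 1
  'l': 1
  'n': 1
  's': 2
  'u': 1
Maximum count = 2
Most frequent = 's' (2 times each)


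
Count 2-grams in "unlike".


Word: "unlike" (length 6)
Number of 2-grams = length - 2 + 1 = 6 - 2 + 1
= 5


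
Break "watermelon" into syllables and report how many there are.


Word: "watermelon"
Syllable breakdown: wa / ter / mel / on
Counting: 4 parts
= 4 syllables


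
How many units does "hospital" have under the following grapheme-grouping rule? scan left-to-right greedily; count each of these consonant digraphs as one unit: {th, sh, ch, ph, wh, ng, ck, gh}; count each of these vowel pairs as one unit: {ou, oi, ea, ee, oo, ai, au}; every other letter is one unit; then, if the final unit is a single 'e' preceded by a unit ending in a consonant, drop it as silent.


Word: "hospital" (8 letters)
Left-to-right scan:
  [1] 'h' (letter)
  [2] 'o' (letter)
  [3] 's' (letter)
  [4] 'p' (letter)
  [5] 'i' (letter)
  [6] 't' (letter)
  [7] 'a' (letter)
  [8] 'l' (letter)
Units from scan: 8
Sound units = 8 units


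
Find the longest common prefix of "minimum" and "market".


Word 1: "minimum"
Word 2: "market"
Comparing from start:
  Pos 0: 'm' == 'm'
  Pos 1: 'i' != 'a' (stop)
LCP = "m" (length 1)


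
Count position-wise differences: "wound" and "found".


Comparing character by character (same length = 5):
  Pos 0: 'w' vs 'f' !=
  Pos 1: 'o' vs 'o' =
  Pos 2: 'u' vs 'u' =
  Pos 3: 'n' vs 'n' =
  Pos 4: 'd' vs 'd' =
Hamming distance = 1


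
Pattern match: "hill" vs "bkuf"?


Pattern of "hill": [0, 1, 2, 2]
Pattern of "bkuf": [0, 1, 2, 3]
Patterns do not match
Same pattern = No


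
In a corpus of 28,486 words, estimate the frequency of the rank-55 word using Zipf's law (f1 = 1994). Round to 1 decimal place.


Zipf's law: f(r) = f(1) / r
f(1) = 1994
f(55) = 1994 / 55
= 36.3 occurrences


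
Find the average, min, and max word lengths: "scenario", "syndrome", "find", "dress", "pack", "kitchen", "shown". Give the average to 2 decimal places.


Lengths: "scenario"=8, "syndrome"=8, "find"=4, "dress"=5, "pack"=4, "kitchen"=7, "shown"=5
Sum = 41, Count = 7
Average = 41/7 = 5.86
= avg=5.86, min=4, max=8


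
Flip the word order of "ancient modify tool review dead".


Original: "ancient modify tool review dead"
Words (1..n): ancient | modify | tool | review | dead
Reversed (n..1): dead | review | tool | modify | ancient
Result = "dead review tool modify ancient"


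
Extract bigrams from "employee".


Word: "employee" (length 8)
Number of bigrams = 8 - 2 + 1 = 7
  Position 0: "em"
  Position 1: "mp"
  Position 2: "pl"
  Position 3: "lo"
  Position 4: "oy"
  Position 5: "ye"
  Position 6: "ee"
Bigrams = "em", "mp", "pl", "lo", "oy", "ye", "ee"


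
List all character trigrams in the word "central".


Word: "central" (length 7)
Number of trigrams = 7 - 3 + 1 = 5
  Position 0: "cen"
  Position 1: "ent"
  Position 2: "ntr"
  Position 3: "tra"
  Position 4: "ral"
Trigrams = "cen", "ent", "ntr", "tra", "ral"


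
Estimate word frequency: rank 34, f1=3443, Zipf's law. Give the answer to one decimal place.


Zipf's law: f(r) = f(1) / r
f(1) = 3443
f(34) = 3443 / 34
= 101.3 occurrences


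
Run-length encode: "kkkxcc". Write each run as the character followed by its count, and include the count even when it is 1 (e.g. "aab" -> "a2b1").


String: "kkkxcc"
Scanning for consecutive runs:
  'k' x 3
  'x' x 1
  'c' x 2
RLE = "k3x1c2"


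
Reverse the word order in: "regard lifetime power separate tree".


Original: "regard lifetime power separate tree"
Words (1..n): regard | lifetime | power | separate | tree
Reversed (n..1): tree | separate | power | lifetime | regard
Result = "tree separate power lifetime regard"


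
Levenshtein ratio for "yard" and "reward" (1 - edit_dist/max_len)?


Word 1: "yard" (length 4)
Word 2: "reward" (length 6)
One optimal edit sequence:
  1. insert 'r'  (+1)
  2. insert 'e'  (+1)
  3. substitute 'y' -> 'w'  (+1)
  4. keep 'a'
  5. keep 'r'
  6. keep 'd'
Edit distance = 3
Max length = max(4, 6) = 6
Similarity = 1 - 3/6
= 0.5000


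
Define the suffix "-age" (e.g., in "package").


Suffix: -age
Example: package (pack + -age)
Meaning = result / collection


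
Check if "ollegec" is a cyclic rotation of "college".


Word: "college", Candidate: "ollegec"
Method: check if candidate is substring of word+word
"collegecollege" contains "ollegec"? Yes
Is rotation = Yes


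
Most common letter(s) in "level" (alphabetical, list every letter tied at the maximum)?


Word: "level"
Letter counts:
  'e': 2
  'l': 2
  'v': 1
Maximum count = 2
Most frequent = 'e', 'l' (2 times each)


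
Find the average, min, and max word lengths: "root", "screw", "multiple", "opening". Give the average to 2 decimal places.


Lengths: "root"=4, "screw"=5, "multiple"=8, "opening"=7
Sum = 24, Count = 4
Average = 24/4 = 6.00
= avg=6.00, min=4, max=8


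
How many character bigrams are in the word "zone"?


Word: "zone" (length 4)
Number of 2-grams = length - 2 + 1 = 4 - 2 + 1
= 3


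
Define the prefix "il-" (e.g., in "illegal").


Prefix: il-
Example: illegal = il- + legal
Meaning = not


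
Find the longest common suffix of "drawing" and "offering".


Word 1: "drawing"
Word 2: "offering"
Comparing from end:
  Pos -1: 'g' == 'g'
  Pos -2: 'n' == 'n'
  Pos -3: 'i' == 'i'
  Pos -4: 'w' != 'r' (stop)
LCS = "ing" (length 3)


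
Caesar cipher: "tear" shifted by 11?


Word: "tear"
Shift: 11
Each letter → (letter + shift) mod 26:
  't' (19) + 11 = 4 → 'e'
  'e' (4) + 11 = 15 → 'p'
  'a' (0) + 11 = 11 → 'l'
  'r' (17) + 11 = 2 → 'c'
Result = "eplc"


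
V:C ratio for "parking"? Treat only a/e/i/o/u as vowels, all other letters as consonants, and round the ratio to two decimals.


Word: "parking"
Vowels (a,e,i,o,u): 2
Consonants: 5
Ratio = 2/5
= 0.40


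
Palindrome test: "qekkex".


Word: "qekkex"
Reversed: "xekkeq"
Forward == Backward? qekkex != xekkeq
Palindrome = No


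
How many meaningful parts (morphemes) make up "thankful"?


Word: "thankful"
Morphemes: thank + -ful
Each morpheme carries meaning
= 2 morphemes


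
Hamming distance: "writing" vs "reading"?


Comparing character by character (same length = 7):
  Pos 0: 'w' vs 'r' !=
  Pos 1: 'r' vs 'e' !=
  Pos 2: 'i' vs 'a' !=
  Pos 3: 't' vs 'd' !=
  Pos 4: 'i' vs 'i' =
  Pos 5: 'n' vs 'n' =
  Pos 6: 'g' vs 'g' =
Hamming distance = 4


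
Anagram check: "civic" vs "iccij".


Word 1: "civic" → sorted: cciiv
Word 2: "iccij" → sorted: cciij
Same letters? cciiv != cciij
Anagram = No


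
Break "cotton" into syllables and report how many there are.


Word: "cotton"
Syllable breakdown: cot / ton
Counting: 2 parts
= 2 syllables


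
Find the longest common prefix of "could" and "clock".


Word 1: "could"
Word 2: "clock"
Comparing from start:
  Pos 0: 'c' == 'c'
  Pos 1: 'o' != 'l' (stop)
LCP = "c" (length 1)


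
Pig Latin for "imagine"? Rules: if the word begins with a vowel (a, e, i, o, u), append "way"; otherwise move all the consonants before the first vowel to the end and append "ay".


Word: "imagine"
Starts with vowel → add 'way'
Pig Latin = "imagineway"


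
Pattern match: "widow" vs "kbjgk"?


Pattern of "widow": [0, 1, 2, 3, 0]
Pattern of "kbjgk": [0, 1, 2, 3, 0]
Patterns match
Same pattern = Yes


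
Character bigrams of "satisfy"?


Word: "satisfy" (length 7)
Number of bigrams = 7 - 2 + 1 = 6
  Position 0: "sa"
  Position 1: "at"
  Position 2: "ti"
  Position 3: "is"
  Position 4: "sf"
  Position 5: "fy"
Bigrams = "sa", "at", "ti", "is", "sf", "fy"


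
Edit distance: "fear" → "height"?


Word 1: "fear" (length 4)
Word 2: "height" (length 6)
One optimal edit sequence (insert/delete/substitute each cost 1):
  1. substitute 'f' -> 'h'  (+1)
  2. keep 'e'
  3. insert 'i'  (+1)
  4. insert 'g'  (+1)
  5. substitute 'a' -> 'h'  (+1)
  6. substitute 'r' -> 't'  (+1)
Total edit operations: 5
Edit distance = 5


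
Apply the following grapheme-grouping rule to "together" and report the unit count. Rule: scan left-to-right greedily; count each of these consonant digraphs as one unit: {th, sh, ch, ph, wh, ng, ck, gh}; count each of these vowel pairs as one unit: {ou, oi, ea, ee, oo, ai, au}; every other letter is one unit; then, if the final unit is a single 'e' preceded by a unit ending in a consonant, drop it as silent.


Word: "together" (8 letters)
Left-to-right scan:
  [1] 't' (letter)
  [2] 'o' (letter)
  [3] 'g' (letter)
  [4] 'e' (letter)
  [5] 'th' (digraph)
  [6] 'e' (letter)
  [7] 'r' (letter)
Units from scan: 7
Sound units = 7 units


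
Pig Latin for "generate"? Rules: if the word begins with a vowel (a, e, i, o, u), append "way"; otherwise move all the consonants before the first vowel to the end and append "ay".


Word: "generate"
Starts with consonant(s) → move to end, add 'ay'
Consonant cluster: "g"
Pig Latin = "enerategay"
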